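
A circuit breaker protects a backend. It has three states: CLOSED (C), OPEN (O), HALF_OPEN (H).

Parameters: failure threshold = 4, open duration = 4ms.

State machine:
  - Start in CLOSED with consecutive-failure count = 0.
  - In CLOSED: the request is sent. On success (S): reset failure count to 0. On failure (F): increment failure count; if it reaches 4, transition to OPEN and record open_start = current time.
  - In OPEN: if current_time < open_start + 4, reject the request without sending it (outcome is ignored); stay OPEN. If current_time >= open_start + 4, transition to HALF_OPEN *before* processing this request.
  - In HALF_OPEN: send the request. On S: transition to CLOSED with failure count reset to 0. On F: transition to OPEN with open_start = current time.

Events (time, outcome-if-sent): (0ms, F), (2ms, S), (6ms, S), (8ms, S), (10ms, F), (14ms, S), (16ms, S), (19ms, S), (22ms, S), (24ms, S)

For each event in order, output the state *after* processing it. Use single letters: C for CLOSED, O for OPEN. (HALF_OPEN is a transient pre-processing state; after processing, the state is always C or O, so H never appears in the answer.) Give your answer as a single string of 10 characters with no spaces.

State after each event:
  event#1 t=0ms outcome=F: state=CLOSED
  event#2 t=2ms outcome=S: state=CLOSED
  event#3 t=6ms outcome=S: state=CLOSED
  event#4 t=8ms outcome=S: state=CLOSED
  event#5 t=10ms outcome=F: state=CLOSED
  event#6 t=14ms outcome=S: state=CLOSED
  event#7 t=16ms outcome=S: state=CLOSED
  event#8 t=19ms outcome=S: state=CLOSED
  event#9 t=22ms outcome=S: state=CLOSED
  event#10 t=24ms outcome=S: state=CLOSED

Answer: CCCCCCCCCC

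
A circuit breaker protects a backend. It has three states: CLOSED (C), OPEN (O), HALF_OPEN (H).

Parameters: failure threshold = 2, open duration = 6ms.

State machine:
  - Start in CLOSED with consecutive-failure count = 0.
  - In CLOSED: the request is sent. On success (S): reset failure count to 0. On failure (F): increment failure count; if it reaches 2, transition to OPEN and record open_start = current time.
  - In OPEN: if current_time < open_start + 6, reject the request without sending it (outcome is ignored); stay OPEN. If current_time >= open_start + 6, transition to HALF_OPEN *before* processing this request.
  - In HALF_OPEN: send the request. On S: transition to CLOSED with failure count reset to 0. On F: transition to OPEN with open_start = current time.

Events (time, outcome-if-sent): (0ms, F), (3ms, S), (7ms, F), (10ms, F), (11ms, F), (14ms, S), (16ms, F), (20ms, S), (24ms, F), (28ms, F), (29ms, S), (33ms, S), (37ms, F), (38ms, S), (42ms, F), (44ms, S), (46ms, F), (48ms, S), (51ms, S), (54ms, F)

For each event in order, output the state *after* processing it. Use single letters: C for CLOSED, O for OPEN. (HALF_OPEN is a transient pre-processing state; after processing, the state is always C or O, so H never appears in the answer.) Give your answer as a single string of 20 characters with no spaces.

Answer: CCCOOOOOOOOCCCCCCCCC

Derivation:
State after each event:
  event#1 t=0ms outcome=F: state=CLOSED
  event#2 t=3ms outcome=S: state=CLOSED
  event#3 t=7ms outcome=F: state=CLOSED
  event#4 t=10ms outcome=F: state=OPEN
  event#5 t=11ms outcome=F: state=OPEN
  event#6 t=14ms outcome=S: state=OPEN
  event#7 t=16ms outcome=F: state=OPEN
  event#8 t=20ms outcome=S: state=OPEN
  event#9 t=24ms outcome=F: state=OPEN
  event#10 t=28ms outcome=F: state=OPEN
  event#11 t=29ms outcome=S: state=OPEN
  event#12 t=33ms outcome=S: state=CLOSED
  event#13 t=37ms outcome=F: state=CLOSED
  event#14 t=38ms outcome=S: state=CLOSED
  event#15 t=42ms outcome=F: state=CLOSED
  event#16 t=44ms outcome=S: state=CLOSED
  event#17 t=46ms outcome=F: state=CLOSED
  event#18 t=48ms outcome=S: state=CLOSED
  event#19 t=51ms outcome=S: state=CLOSED
  event#20 t=54ms outcome=F: state=CLOSED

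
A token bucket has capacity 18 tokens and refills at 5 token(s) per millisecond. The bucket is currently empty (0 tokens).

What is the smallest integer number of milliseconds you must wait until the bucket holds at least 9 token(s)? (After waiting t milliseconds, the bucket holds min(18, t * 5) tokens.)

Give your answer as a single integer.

Answer: 2

Derivation:
Need t * 5 >= 9, so t >= 9/5.
Smallest integer t = ceil(9/5) = 2.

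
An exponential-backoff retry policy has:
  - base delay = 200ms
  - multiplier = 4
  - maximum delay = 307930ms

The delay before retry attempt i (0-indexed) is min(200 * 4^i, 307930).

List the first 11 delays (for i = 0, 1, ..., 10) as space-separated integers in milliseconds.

Computing each delay:
  i=0: min(200*4^0, 307930) = 200
  i=1: min(200*4^1, 307930) = 800
  i=2: min(200*4^2, 307930) = 3200
  i=3: min(200*4^3, 307930) = 12800
  i=4: min(200*4^4, 307930) = 51200
  i=5: min(200*4^5, 307930) = 204800
  i=6: min(200*4^6, 307930) = 307930
  i=7: min(200*4^7, 307930) = 307930
  i=8: min(200*4^8, 307930) = 307930
  i=9: min(200*4^9, 307930) = 307930
  i=10: min(200*4^10, 307930) = 307930

Answer: 200 800 3200 12800 51200 204800 307930 307930 307930 307930 307930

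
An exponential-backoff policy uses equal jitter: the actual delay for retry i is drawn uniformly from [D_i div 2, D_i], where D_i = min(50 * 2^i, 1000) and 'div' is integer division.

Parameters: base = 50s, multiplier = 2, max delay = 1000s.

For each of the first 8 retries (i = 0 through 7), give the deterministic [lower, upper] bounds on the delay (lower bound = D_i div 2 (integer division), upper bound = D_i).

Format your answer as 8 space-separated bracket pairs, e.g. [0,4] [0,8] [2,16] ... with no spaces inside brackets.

Computing bounds per retry:
  i=0: D_i=min(50*2^0,1000)=50, bounds=[25,50]
  i=1: D_i=min(50*2^1,1000)=100, bounds=[50,100]
  i=2: D_i=min(50*2^2,1000)=200, bounds=[100,200]
  i=3: D_i=min(50*2^3,1000)=400, bounds=[200,400]
  i=4: D_i=min(50*2^4,1000)=800, bounds=[400,800]
  i=5: D_i=min(50*2^5,1000)=1000, bounds=[500,1000]
  i=6: D_i=min(50*2^6,1000)=1000, bounds=[500,1000]
  i=7: D_i=min(50*2^7,1000)=1000, bounds=[500,1000]

Answer: [25,50] [50,100] [100,200] [200,400] [400,800] [500,1000] [500,1000] [500,1000]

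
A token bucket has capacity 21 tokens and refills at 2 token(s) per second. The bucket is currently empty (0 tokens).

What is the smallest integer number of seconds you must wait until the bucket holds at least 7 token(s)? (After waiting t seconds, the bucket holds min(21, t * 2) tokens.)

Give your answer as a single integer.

Need t * 2 >= 7, so t >= 7/2.
Smallest integer t = ceil(7/2) = 4.

Answer: 4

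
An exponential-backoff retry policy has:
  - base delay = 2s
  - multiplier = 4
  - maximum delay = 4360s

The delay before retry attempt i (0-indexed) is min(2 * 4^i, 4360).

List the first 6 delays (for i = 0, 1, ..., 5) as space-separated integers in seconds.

Answer: 2 8 32 128 512 2048

Derivation:
Computing each delay:
  i=0: min(2*4^0, 4360) = 2
  i=1: min(2*4^1, 4360) = 8
  i=2: min(2*4^2, 4360) = 32
  i=3: min(2*4^3, 4360) = 128
  i=4: min(2*4^4, 4360) = 512
  i=5: min(2*4^5, 4360) = 2048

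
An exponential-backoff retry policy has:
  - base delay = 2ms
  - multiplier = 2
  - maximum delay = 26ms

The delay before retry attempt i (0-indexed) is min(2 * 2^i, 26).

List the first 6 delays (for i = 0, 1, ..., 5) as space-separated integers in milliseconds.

Computing each delay:
  i=0: min(2*2^0, 26) = 2
  i=1: min(2*2^1, 26) = 4
  i=2: min(2*2^2, 26) = 8
  i=3: min(2*2^3, 26) = 16
  i=4: min(2*2^4, 26) = 26
  i=5: min(2*2^5, 26) = 26

Answer: 2 4 8 16 26 26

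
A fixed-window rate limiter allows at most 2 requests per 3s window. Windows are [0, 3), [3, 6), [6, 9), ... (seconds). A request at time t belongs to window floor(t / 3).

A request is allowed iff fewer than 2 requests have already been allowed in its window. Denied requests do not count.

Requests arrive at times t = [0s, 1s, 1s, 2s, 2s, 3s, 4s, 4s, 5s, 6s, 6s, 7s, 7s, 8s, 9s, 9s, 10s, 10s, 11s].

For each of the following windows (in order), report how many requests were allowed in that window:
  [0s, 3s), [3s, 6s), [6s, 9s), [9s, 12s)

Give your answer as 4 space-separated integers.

Answer: 2 2 2 2

Derivation:
Processing requests:
  req#1 t=0s (window 0): ALLOW
  req#2 t=1s (window 0): ALLOW
  req#3 t=1s (window 0): DENY
  req#4 t=2s (window 0): DENY
  req#5 t=2s (window 0): DENY
  req#6 t=3s (window 1): ALLOW
  req#7 t=4s (window 1): ALLOW
  req#8 t=4s (window 1): DENY
  req#9 t=5s (window 1): DENY
  req#10 t=6s (window 2): ALLOW
  req#11 t=6s (window 2): ALLOW
  req#12 t=7s (window 2): DENY
  req#13 t=7s (window 2): DENY
  req#14 t=8s (window 2): DENY
  req#15 t=9s (window 3): ALLOW
  req#16 t=9s (window 3): ALLOW
  req#17 t=10s (window 3): DENY
  req#18 t=10s (window 3): DENY
  req#19 t=11s (window 3): DENY

Allowed counts by window: 2 2 2 2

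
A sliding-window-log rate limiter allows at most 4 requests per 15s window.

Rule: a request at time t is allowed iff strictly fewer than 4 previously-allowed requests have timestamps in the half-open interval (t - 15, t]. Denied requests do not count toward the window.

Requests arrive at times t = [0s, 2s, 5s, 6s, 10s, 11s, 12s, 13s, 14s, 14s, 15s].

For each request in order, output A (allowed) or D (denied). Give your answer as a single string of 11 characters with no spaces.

Tracking allowed requests in the window:
  req#1 t=0s: ALLOW
  req#2 t=2s: ALLOW
  req#3 t=5s: ALLOW
  req#4 t=6s: ALLOW
  req#5 t=10s: DENY
  req#6 t=11s: DENY
  req#7 t=12s: DENY
  req#8 t=13s: DENY
  req#9 t=14s: DENY
  req#10 t=14s: DENY
  req#11 t=15s: ALLOW

Answer: AAAADDDDDDA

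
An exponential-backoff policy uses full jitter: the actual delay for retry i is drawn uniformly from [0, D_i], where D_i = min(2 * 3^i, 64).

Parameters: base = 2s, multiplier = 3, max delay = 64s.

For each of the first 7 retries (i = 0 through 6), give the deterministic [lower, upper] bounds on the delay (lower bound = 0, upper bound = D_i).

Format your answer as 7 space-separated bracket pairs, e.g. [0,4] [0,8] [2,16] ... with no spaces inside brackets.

Computing bounds per retry:
  i=0: D_i=min(2*3^0,64)=2, bounds=[0,2]
  i=1: D_i=min(2*3^1,64)=6, bounds=[0,6]
  i=2: D_i=min(2*3^2,64)=18, bounds=[0,18]
  i=3: D_i=min(2*3^3,64)=54, bounds=[0,54]
  i=4: D_i=min(2*3^4,64)=64, bounds=[0,64]
  i=5: D_i=min(2*3^5,64)=64, bounds=[0,64]
  i=6: D_i=min(2*3^6,64)=64, bounds=[0,64]

Answer: [0,2] [0,6] [0,18] [0,54] [0,64] [0,64] [0,64]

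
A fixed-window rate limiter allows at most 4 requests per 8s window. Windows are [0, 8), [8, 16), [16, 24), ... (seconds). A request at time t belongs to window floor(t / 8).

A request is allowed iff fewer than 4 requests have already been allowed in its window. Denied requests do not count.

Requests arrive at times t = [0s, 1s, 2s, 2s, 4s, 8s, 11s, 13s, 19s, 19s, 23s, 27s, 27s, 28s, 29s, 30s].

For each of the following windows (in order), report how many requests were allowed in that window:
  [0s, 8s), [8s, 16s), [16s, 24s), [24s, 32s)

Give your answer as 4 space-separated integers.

Answer: 4 3 3 4

Derivation:
Processing requests:
  req#1 t=0s (window 0): ALLOW
  req#2 t=1s (window 0): ALLOW
  req#3 t=2s (window 0): ALLOW
  req#4 t=2s (window 0): ALLOW
  req#5 t=4s (window 0): DENY
  req#6 t=8s (window 1): ALLOW
  req#7 t=11s (window 1): ALLOW
  req#8 t=13s (window 1): ALLOW
  req#9 t=19s (window 2): ALLOW
  req#10 t=19s (window 2): ALLOW
  req#11 t=23s (window 2): ALLOW
  req#12 t=27s (window 3): ALLOW
  req#13 t=27s (window 3): ALLOW
  req#14 t=28s (window 3): ALLOW
  req#15 t=29s (window 3): ALLOW
  req#16 t=30s (window 3): DENY

Allowed counts by window: 4 3 3 4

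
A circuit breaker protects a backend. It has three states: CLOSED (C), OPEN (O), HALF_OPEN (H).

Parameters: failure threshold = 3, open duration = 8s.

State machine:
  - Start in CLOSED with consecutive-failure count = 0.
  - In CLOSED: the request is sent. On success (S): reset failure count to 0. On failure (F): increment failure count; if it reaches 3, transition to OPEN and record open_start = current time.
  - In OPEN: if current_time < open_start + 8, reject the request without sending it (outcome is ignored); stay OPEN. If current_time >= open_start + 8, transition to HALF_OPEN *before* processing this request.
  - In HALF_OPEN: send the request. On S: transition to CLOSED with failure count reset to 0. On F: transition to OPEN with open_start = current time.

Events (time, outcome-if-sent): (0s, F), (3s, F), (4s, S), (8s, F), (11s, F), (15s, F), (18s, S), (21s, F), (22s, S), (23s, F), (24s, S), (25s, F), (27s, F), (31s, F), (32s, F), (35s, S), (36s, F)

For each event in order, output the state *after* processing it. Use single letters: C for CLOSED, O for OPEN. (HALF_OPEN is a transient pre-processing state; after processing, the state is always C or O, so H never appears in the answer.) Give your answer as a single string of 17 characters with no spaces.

State after each event:
  event#1 t=0s outcome=F: state=CLOSED
  event#2 t=3s outcome=F: state=CLOSED
  event#3 t=4s outcome=S: state=CLOSED
  event#4 t=8s outcome=F: state=CLOSED
  event#5 t=11s outcome=F: state=CLOSED
  event#6 t=15s outcome=F: state=OPEN
  event#7 t=18s outcome=S: state=OPEN
  event#8 t=21s outcome=F: state=OPEN
  event#9 t=22s outcome=S: state=OPEN
  event#10 t=23s outcome=F: state=OPEN
  event#11 t=24s outcome=S: state=OPEN
  event#12 t=25s outcome=F: state=OPEN
  event#13 t=27s outcome=F: state=OPEN
  event#14 t=31s outcome=F: state=OPEN
  event#15 t=32s outcome=F: state=OPEN
  event#16 t=35s outcome=S: state=OPEN
  event#17 t=36s outcome=F: state=OPEN

Answer: CCCCCOOOOOOOOOOOO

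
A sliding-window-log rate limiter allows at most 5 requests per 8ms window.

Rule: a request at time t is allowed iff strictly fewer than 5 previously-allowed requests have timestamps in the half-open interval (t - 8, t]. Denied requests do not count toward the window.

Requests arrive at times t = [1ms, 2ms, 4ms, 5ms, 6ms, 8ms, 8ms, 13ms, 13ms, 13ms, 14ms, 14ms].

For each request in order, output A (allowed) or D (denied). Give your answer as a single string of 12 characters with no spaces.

Answer: AAAAADDAAAAA

Derivation:
Tracking allowed requests in the window:
  req#1 t=1ms: ALLOW
  req#2 t=2ms: ALLOW
  req#3 t=4ms: ALLOW
  req#4 t=5ms: ALLOW
  req#5 t=6ms: ALLOW
  req#6 t=8ms: DENY
  req#7 t=8ms: DENY
  req#8 t=13ms: ALLOW
  req#9 t=13ms: ALLOW
  req#10 t=13ms: ALLOW
  req#11 t=14ms: ALLOW
  req#12 t=14ms: ALLOW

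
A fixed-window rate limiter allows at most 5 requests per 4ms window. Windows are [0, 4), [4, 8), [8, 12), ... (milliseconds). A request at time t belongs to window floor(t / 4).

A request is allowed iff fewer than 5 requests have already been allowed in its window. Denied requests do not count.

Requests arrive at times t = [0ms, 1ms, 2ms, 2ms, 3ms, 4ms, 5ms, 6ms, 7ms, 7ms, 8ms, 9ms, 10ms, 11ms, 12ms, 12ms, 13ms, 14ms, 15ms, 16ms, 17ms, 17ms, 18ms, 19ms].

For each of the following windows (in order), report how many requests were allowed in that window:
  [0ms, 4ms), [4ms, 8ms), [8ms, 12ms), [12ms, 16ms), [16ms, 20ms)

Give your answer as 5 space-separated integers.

Answer: 5 5 4 5 5

Derivation:
Processing requests:
  req#1 t=0ms (window 0): ALLOW
  req#2 t=1ms (window 0): ALLOW
  req#3 t=2ms (window 0): ALLOW
  req#4 t=2ms (window 0): ALLOW
  req#5 t=3ms (window 0): ALLOW
  req#6 t=4ms (window 1): ALLOW
  req#7 t=5ms (window 1): ALLOW
  req#8 t=6ms (window 1): ALLOW
  req#9 t=7ms (window 1): ALLOW
  req#10 t=7ms (window 1): ALLOW
  req#11 t=8ms (window 2): ALLOW
  req#12 t=9ms (window 2): ALLOW
  req#13 t=10ms (window 2): ALLOW
  req#14 t=11ms (window 2): ALLOW
  req#15 t=12ms (window 3): ALLOW
  req#16 t=12ms (window 3): ALLOW
  req#17 t=13ms (window 3): ALLOW
  req#18 t=14ms (window 3): ALLOW
  req#19 t=15ms (window 3): ALLOW
  req#20 t=16ms (window 4): ALLOW
  req#21 t=17ms (window 4): ALLOW
  req#22 t=17ms (window 4): ALLOW
  req#23 t=18ms (window 4): ALLOW
  req#24 t=19ms (window 4): ALLOW

Allowed counts by window: 5 5 4 5 5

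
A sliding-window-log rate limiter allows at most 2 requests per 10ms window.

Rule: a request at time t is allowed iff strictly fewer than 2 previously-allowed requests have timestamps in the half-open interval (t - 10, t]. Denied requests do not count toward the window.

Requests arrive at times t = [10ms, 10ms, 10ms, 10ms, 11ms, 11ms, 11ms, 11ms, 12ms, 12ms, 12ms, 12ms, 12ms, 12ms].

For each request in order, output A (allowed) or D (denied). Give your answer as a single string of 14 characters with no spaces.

Answer: AADDDDDDDDDDDD

Derivation:
Tracking allowed requests in the window:
  req#1 t=10ms: ALLOW
  req#2 t=10ms: ALLOW
  req#3 t=10ms: DENY
  req#4 t=10ms: DENY
  req#5 t=11ms: DENY
  req#6 t=11ms: DENY
  req#7 t=11ms: DENY
  req#8 t=11ms: DENY
  req#9 t=12ms: DENY
  req#10 t=12ms: DENY
  req#11 t=12ms: DENY
  req#12 t=12ms: DENY
  req#13 t=12ms: DENY
  req#14 t=12ms: DENY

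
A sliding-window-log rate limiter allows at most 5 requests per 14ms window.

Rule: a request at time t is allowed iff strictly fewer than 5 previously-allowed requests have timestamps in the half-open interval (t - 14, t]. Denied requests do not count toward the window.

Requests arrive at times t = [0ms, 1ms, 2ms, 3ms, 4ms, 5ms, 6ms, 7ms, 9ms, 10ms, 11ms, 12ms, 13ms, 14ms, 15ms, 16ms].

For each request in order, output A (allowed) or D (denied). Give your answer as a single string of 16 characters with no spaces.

Answer: AAAAADDDDDDDDAAA

Derivation:
Tracking allowed requests in the window:
  req#1 t=0ms: ALLOW
  req#2 t=1ms: ALLOW
  req#3 t=2ms: ALLOW
  req#4 t=3ms: ALLOW
  req#5 t=4ms: ALLOW
  req#6 t=5ms: DENY
  req#7 t=6ms: DENY
  req#8 t=7ms: DENY
  req#9 t=9ms: DENY
  req#10 t=10ms: DENY
  req#11 t=11ms: DENY
  req#12 t=12ms: DENY
  req#13 t=13ms: DENY
  req#14 t=14ms: ALLOW
  req#15 t=15ms: ALLOW
  req#16 t=16ms: ALLOW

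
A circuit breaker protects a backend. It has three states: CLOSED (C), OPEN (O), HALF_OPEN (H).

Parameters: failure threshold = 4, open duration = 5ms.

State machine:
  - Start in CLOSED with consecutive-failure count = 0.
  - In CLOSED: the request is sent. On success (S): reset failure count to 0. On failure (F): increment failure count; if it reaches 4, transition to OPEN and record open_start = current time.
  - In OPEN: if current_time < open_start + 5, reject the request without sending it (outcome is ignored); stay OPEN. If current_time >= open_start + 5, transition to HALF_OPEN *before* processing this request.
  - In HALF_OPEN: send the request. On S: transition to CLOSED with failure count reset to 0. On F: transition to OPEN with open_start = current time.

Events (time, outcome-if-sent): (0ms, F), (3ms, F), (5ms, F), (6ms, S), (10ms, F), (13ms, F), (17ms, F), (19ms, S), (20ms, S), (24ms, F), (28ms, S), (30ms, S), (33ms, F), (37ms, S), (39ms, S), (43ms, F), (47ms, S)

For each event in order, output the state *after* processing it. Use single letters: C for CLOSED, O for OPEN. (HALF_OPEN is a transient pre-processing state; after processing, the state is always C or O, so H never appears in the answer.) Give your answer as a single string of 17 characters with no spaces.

State after each event:
  event#1 t=0ms outcome=F: state=CLOSED
  event#2 t=3ms outcome=F: state=CLOSED
  event#3 t=5ms outcome=F: state=CLOSED
  event#4 t=6ms outcome=S: state=CLOSED
  event#5 t=10ms outcome=F: state=CLOSED
  event#6 t=13ms outcome=F: state=CLOSED
  event#7 t=17ms outcome=F: state=CLOSED
  event#8 t=19ms outcome=S: state=CLOSED
  event#9 t=20ms outcome=S: state=CLOSED
  event#10 t=24ms outcome=F: state=CLOSED
  event#11 t=28ms outcome=S: state=CLOSED
  event#12 t=30ms outcome=S: state=CLOSED
  event#13 t=33ms outcome=F: state=CLOSED
  event#14 t=37ms outcome=S: state=CLOSED
  event#15 t=39ms outcome=S: state=CLOSED
  event#16 t=43ms outcome=F: state=CLOSED
  event#17 t=47ms outcome=S: state=CLOSED

Answer: CCCCCCCCCCCCCCCCC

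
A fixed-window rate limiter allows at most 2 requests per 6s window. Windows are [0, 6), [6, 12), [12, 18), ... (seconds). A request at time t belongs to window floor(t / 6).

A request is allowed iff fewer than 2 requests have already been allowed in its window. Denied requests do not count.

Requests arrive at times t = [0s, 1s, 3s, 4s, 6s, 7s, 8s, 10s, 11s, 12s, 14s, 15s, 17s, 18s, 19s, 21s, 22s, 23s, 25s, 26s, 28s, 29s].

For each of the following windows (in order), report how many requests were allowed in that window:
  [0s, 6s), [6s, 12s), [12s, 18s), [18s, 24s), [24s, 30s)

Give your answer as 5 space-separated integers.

Processing requests:
  req#1 t=0s (window 0): ALLOW
  req#2 t=1s (window 0): ALLOW
  req#3 t=3s (window 0): DENY
  req#4 t=4s (window 0): DENY
  req#5 t=6s (window 1): ALLOW
  req#6 t=7s (window 1): ALLOW
  req#7 t=8s (window 1): DENY
  req#8 t=10s (window 1): DENY
  req#9 t=11s (window 1): DENY
  req#10 t=12s (window 2): ALLOW
  req#11 t=14s (window 2): ALLOW
  req#12 t=15s (window 2): DENY
  req#13 t=17s (window 2): DENY
  req#14 t=18s (window 3): ALLOW
  req#15 t=19s (window 3): ALLOW
  req#16 t=21s (window 3): DENY
  req#17 t=22s (window 3): DENY
  req#18 t=23s (window 3): DENY
  req#19 t=25s (window 4): ALLOW
  req#20 t=26s (window 4): ALLOW
  req#21 t=28s (window 4): DENY
  req#22 t=29s (window 4): DENY

Allowed counts by window: 2 2 2 2 2

Answer: 2 2 2 2 2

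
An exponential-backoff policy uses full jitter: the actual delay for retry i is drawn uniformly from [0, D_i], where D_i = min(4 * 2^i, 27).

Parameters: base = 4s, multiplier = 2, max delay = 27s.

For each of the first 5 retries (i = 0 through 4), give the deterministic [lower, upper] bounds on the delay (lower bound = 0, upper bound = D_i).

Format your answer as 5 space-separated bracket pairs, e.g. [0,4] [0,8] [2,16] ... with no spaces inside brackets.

Answer: [0,4] [0,8] [0,16] [0,27] [0,27]

Derivation:
Computing bounds per retry:
  i=0: D_i=min(4*2^0,27)=4, bounds=[0,4]
  i=1: D_i=min(4*2^1,27)=8, bounds=[0,8]
  i=2: D_i=min(4*2^2,27)=16, bounds=[0,16]
  i=3: D_i=min(4*2^3,27)=27, bounds=[0,27]
  i=4: D_i=min(4*2^4,27)=27, bounds=[0,27]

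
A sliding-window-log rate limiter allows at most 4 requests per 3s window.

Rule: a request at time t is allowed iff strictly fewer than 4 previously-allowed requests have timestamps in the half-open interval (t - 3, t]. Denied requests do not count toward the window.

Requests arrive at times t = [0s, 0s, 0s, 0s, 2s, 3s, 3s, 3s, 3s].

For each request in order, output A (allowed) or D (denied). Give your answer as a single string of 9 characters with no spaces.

Tracking allowed requests in the window:
  req#1 t=0s: ALLOW
  req#2 t=0s: ALLOW
  req#3 t=0s: ALLOW
  req#4 t=0s: ALLOW
  req#5 t=2s: DENY
  req#6 t=3s: ALLOW
  req#7 t=3s: ALLOW
  req#8 t=3s: ALLOW
  req#9 t=3s: ALLOW

Answer: AAAADAAAA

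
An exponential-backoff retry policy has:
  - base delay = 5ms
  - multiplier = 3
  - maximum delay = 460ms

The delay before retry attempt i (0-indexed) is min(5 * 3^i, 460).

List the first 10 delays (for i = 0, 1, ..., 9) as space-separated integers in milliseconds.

Computing each delay:
  i=0: min(5*3^0, 460) = 5
  i=1: min(5*3^1, 460) = 15
  i=2: min(5*3^2, 460) = 45
  i=3: min(5*3^3, 460) = 135
  i=4: min(5*3^4, 460) = 405
  i=5: min(5*3^5, 460) = 460
  i=6: min(5*3^6, 460) = 460
  i=7: min(5*3^7, 460) = 460
  i=8: min(5*3^8, 460) = 460
  i=9: min(5*3^9, 460) = 460

Answer: 5 15 45 135 405 460 460 460 460 460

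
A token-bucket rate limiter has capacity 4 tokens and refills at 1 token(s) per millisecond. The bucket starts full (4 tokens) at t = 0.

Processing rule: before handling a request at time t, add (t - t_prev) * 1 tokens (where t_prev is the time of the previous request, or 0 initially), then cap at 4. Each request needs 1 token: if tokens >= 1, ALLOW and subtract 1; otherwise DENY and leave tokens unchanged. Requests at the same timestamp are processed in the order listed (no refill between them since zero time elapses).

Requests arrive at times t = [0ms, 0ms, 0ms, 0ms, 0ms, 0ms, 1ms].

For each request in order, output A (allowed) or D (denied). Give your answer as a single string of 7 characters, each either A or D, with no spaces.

Answer: AAAADDA

Derivation:
Simulating step by step:
  req#1 t=0ms: ALLOW
  req#2 t=0ms: ALLOW
  req#3 t=0ms: ALLOW
  req#4 t=0ms: ALLOW
  req#5 t=0ms: DENY
  req#6 t=0ms: DENY
  req#7 t=1ms: ALLOW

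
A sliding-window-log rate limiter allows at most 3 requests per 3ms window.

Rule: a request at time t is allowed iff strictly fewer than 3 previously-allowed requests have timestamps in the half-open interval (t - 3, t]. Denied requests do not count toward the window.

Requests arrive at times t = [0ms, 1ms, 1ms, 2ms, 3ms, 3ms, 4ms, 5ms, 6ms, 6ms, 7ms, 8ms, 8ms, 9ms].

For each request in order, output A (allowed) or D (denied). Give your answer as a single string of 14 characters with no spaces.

Answer: AAADADAAADAADA

Derivation:
Tracking allowed requests in the window:
  req#1 t=0ms: ALLOW
  req#2 t=1ms: ALLOW
  req#3 t=1ms: ALLOW
  req#4 t=2ms: DENY
  req#5 t=3ms: ALLOW
  req#6 t=3ms: DENY
  req#7 t=4ms: ALLOW
  req#8 t=5ms: ALLOW
  req#9 t=6ms: ALLOW
  req#10 t=6ms: DENY
  req#11 t=7ms: ALLOW
  req#12 t=8ms: ALLOW
  req#13 t=8ms: DENY
  req#14 t=9ms: ALLOW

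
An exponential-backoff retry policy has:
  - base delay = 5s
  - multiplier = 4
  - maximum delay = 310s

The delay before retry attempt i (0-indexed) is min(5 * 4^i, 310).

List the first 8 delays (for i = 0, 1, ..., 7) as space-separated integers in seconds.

Computing each delay:
  i=0: min(5*4^0, 310) = 5
  i=1: min(5*4^1, 310) = 20
  i=2: min(5*4^2, 310) = 80
  i=3: min(5*4^3, 310) = 310
  i=4: min(5*4^4, 310) = 310
  i=5: min(5*4^5, 310) = 310
  i=6: min(5*4^6, 310) = 310
  i=7: min(5*4^7, 310) = 310

Answer: 5 20 80 310 310 310 310 310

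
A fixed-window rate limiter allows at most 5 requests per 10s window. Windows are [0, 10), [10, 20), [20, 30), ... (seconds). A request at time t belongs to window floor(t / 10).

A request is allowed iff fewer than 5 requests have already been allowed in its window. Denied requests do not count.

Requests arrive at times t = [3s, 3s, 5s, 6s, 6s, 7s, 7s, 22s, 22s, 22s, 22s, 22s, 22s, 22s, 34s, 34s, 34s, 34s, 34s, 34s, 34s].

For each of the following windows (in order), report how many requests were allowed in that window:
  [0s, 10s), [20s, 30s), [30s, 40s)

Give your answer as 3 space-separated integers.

Answer: 5 5 5

Derivation:
Processing requests:
  req#1 t=3s (window 0): ALLOW
  req#2 t=3s (window 0): ALLOW
  req#3 t=5s (window 0): ALLOW
  req#4 t=6s (window 0): ALLOW
  req#5 t=6s (window 0): ALLOW
  req#6 t=7s (window 0): DENY
  req#7 t=7s (window 0): DENY
  req#8 t=22s (window 2): ALLOW
  req#9 t=22s (window 2): ALLOW
  req#10 t=22s (window 2): ALLOW
  req#11 t=22s (window 2): ALLOW
  req#12 t=22s (window 2): ALLOW
  req#13 t=22s (window 2): DENY
  req#14 t=22s (window 2): DENY
  req#15 t=34s (window 3): ALLOW
  req#16 t=34s (window 3): ALLOW
  req#17 t=34s (window 3): ALLOW
  req#18 t=34s (window 3): ALLOW
  req#19 t=34s (window 3): ALLOW
  req#20 t=34s (window 3): DENY
  req#21 t=34s (window 3): DENY

Allowed counts by window: 5 5 5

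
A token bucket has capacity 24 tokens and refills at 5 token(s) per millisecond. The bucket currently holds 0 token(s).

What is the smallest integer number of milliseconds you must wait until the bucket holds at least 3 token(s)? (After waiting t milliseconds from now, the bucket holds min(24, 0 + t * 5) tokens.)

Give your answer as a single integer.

Answer: 1

Derivation:
Need 0 + t * 5 >= 3, so t >= 3/5.
Smallest integer t = ceil(3/5) = 1.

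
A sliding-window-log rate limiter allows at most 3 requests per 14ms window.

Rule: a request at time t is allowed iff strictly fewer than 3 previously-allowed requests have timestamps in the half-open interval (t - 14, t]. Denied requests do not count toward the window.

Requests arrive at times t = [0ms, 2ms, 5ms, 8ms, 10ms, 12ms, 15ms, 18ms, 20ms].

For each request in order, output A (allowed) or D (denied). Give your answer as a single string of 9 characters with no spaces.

Answer: AAADDDAAA

Derivation:
Tracking allowed requests in the window:
  req#1 t=0ms: ALLOW
  req#2 t=2ms: ALLOW
  req#3 t=5ms: ALLOW
  req#4 t=8ms: DENY
  req#5 t=10ms: DENY
  req#6 t=12ms: DENY
  req#7 t=15ms: ALLOW
  req#8 t=18ms: ALLOW
  req#9 t=20ms: ALLOW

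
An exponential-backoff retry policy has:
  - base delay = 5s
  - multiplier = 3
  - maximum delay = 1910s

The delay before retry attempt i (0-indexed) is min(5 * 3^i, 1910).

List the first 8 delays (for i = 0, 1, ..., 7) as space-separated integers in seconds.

Computing each delay:
  i=0: min(5*3^0, 1910) = 5
  i=1: min(5*3^1, 1910) = 15
  i=2: min(5*3^2, 1910) = 45
  i=3: min(5*3^3, 1910) = 135
  i=4: min(5*3^4, 1910) = 405
  i=5: min(5*3^5, 1910) = 1215
  i=6: min(5*3^6, 1910) = 1910
  i=7: min(5*3^7, 1910) = 1910

Answer: 5 15 45 135 405 1215 1910 1910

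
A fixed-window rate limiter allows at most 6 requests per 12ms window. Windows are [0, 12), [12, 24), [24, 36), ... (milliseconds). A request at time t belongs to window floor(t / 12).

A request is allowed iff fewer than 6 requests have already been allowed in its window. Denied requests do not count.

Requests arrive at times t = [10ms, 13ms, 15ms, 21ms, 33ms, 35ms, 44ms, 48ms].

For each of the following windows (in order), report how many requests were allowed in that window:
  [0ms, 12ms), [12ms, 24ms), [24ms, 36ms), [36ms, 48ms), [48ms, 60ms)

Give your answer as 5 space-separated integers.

Processing requests:
  req#1 t=10ms (window 0): ALLOW
  req#2 t=13ms (window 1): ALLOW
  req#3 t=15ms (window 1): ALLOW
  req#4 t=21ms (window 1): ALLOW
  req#5 t=33ms (window 2): ALLOW
  req#6 t=35ms (window 2): ALLOW
  req#7 t=44ms (window 3): ALLOW
  req#8 t=48ms (window 4): ALLOW

Allowed counts by window: 1 3 2 1 1

Answer: 1 3 2 1 1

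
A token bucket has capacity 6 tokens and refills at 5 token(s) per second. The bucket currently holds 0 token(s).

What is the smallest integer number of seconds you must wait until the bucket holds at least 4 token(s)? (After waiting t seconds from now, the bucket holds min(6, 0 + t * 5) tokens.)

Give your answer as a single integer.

Answer: 1

Derivation:
Need 0 + t * 5 >= 4, so t >= 4/5.
Smallest integer t = ceil(4/5) = 1.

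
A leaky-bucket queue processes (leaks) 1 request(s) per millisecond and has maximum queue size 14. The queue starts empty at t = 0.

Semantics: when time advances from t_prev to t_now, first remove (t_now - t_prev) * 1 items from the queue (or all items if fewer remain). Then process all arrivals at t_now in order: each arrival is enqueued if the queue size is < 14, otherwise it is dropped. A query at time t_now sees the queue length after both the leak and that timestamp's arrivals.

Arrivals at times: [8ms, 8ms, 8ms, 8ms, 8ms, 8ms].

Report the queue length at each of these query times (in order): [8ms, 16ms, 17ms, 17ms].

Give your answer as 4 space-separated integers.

Answer: 6 0 0 0

Derivation:
Queue lengths at query times:
  query t=8ms: backlog = 6
  query t=16ms: backlog = 0
  query t=17ms: backlog = 0
  query t=17ms: backlog = 0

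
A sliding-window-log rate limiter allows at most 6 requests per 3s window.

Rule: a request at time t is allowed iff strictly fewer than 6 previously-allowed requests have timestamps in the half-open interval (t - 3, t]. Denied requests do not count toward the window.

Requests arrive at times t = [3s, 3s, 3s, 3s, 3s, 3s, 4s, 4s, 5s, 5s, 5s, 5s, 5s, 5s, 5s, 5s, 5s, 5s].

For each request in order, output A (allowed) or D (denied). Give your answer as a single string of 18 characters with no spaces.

Tracking allowed requests in the window:
  req#1 t=3s: ALLOW
  req#2 t=3s: ALLOW
  req#3 t=3s: ALLOW
  req#4 t=3s: ALLOW
  req#5 t=3s: ALLOW
  req#6 t=3s: ALLOW
  req#7 t=4s: DENY
  req#8 t=4s: DENY
  req#9 t=5s: DENY
  req#10 t=5s: DENY
  req#11 t=5s: DENY
  req#12 t=5s: DENY
  req#13 t=5s: DENY
  req#14 t=5s: DENY
  req#15 t=5s: DENY
  req#16 t=5s: DENY
  req#17 t=5s: DENY
  req#18 t=5s: DENY

Answer: AAAAAADDDDDDDDDDDD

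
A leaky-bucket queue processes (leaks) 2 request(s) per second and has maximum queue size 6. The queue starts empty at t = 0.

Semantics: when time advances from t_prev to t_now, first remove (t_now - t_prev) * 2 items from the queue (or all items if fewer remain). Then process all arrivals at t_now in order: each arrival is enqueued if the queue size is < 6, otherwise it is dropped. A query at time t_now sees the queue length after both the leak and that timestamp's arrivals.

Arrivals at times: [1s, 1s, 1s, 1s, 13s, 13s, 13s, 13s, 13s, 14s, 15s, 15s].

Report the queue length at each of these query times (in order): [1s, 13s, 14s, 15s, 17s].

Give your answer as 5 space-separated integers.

Answer: 4 5 4 4 0

Derivation:
Queue lengths at query times:
  query t=1s: backlog = 4
  query t=13s: backlog = 5
  query t=14s: backlog = 4
  query t=15s: backlog = 4
  query t=17s: backlog = 0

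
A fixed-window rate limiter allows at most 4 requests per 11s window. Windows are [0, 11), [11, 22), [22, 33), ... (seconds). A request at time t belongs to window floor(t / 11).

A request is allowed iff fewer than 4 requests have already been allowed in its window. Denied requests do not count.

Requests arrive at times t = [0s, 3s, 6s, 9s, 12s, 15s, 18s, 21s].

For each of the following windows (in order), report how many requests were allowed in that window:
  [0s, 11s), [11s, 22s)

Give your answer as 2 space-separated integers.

Processing requests:
  req#1 t=0s (window 0): ALLOW
  req#2 t=3s (window 0): ALLOW
  req#3 t=6s (window 0): ALLOW
  req#4 t=9s (window 0): ALLOW
  req#5 t=12s (window 1): ALLOW
  req#6 t=15s (window 1): ALLOW
  req#7 t=18s (window 1): ALLOW
  req#8 t=21s (window 1): ALLOW

Allowed counts by window: 4 4

Answer: 4 4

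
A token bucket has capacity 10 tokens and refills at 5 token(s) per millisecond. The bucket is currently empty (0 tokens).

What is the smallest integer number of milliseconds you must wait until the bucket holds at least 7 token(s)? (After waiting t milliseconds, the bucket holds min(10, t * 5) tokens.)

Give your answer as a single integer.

Answer: 2

Derivation:
Need t * 5 >= 7, so t >= 7/5.
Smallest integer t = ceil(7/5) = 2.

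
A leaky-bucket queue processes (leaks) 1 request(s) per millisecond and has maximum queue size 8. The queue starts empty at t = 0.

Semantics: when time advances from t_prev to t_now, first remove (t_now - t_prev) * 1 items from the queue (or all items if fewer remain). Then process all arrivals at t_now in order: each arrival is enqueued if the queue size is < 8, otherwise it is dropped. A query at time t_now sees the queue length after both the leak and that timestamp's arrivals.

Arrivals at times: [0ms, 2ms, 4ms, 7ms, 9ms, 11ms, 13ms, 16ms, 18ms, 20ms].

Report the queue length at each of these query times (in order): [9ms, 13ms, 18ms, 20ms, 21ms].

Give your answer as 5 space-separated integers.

Queue lengths at query times:
  query t=9ms: backlog = 1
  query t=13ms: backlog = 1
  query t=18ms: backlog = 1
  query t=20ms: backlog = 1
  query t=21ms: backlog = 0

Answer: 1 1 1 1 0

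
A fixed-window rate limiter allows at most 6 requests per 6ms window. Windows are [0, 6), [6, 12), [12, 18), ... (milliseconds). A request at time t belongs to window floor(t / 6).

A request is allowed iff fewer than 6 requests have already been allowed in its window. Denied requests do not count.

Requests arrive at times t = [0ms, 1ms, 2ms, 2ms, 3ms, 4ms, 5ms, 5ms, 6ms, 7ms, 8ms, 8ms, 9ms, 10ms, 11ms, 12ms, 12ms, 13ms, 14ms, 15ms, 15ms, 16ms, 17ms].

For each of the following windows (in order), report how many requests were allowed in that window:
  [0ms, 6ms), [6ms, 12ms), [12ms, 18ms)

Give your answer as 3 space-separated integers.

Answer: 6 6 6

Derivation:
Processing requests:
  req#1 t=0ms (window 0): ALLOW
  req#2 t=1ms (window 0): ALLOW
  req#3 t=2ms (window 0): ALLOW
  req#4 t=2ms (window 0): ALLOW
  req#5 t=3ms (window 0): ALLOW
  req#6 t=4ms (window 0): ALLOW
  req#7 t=5ms (window 0): DENY
  req#8 t=5ms (window 0): DENY
  req#9 t=6ms (window 1): ALLOW
  req#10 t=7ms (window 1): ALLOW
  req#11 t=8ms (window 1): ALLOW
  req#12 t=8ms (window 1): ALLOW
  req#13 t=9ms (window 1): ALLOW
  req#14 t=10ms (window 1): ALLOW
  req#15 t=11ms (window 1): DENY
  req#16 t=12ms (window 2): ALLOW
  req#17 t=12ms (window 2): ALLOW
  req#18 t=13ms (window 2): ALLOW
  req#19 t=14ms (window 2): ALLOW
  req#20 t=15ms (window 2): ALLOW
  req#21 t=15ms (window 2): ALLOW
  req#22 t=16ms (window 2): DENY
  req#23 t=17ms (window 2): DENY

Allowed counts by window: 6 6 6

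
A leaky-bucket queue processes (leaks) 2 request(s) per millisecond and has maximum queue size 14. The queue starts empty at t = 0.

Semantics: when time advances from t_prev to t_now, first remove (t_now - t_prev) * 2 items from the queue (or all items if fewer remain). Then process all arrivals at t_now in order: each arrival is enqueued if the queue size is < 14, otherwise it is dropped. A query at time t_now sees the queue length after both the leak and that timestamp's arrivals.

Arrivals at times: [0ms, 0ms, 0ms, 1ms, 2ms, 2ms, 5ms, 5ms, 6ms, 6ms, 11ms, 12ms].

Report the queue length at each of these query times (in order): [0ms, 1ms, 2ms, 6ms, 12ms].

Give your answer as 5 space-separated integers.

Queue lengths at query times:
  query t=0ms: backlog = 3
  query t=1ms: backlog = 2
  query t=2ms: backlog = 2
  query t=6ms: backlog = 2
  query t=12ms: backlog = 1

Answer: 3 2 2 2 1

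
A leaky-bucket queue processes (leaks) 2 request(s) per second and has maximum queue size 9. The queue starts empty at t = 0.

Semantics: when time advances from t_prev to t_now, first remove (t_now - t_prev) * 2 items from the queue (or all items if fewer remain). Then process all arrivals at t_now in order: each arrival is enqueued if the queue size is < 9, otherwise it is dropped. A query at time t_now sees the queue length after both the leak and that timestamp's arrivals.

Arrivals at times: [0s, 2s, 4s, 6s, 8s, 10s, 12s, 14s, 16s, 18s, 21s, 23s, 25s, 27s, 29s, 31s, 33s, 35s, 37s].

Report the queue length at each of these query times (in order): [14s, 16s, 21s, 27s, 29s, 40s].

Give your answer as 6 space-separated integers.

Queue lengths at query times:
  query t=14s: backlog = 1
  query t=16s: backlog = 1
  query t=21s: backlog = 1
  query t=27s: backlog = 1
  query t=29s: backlog = 1
  query t=40s: backlog = 0

Answer: 1 1 1 1 1 0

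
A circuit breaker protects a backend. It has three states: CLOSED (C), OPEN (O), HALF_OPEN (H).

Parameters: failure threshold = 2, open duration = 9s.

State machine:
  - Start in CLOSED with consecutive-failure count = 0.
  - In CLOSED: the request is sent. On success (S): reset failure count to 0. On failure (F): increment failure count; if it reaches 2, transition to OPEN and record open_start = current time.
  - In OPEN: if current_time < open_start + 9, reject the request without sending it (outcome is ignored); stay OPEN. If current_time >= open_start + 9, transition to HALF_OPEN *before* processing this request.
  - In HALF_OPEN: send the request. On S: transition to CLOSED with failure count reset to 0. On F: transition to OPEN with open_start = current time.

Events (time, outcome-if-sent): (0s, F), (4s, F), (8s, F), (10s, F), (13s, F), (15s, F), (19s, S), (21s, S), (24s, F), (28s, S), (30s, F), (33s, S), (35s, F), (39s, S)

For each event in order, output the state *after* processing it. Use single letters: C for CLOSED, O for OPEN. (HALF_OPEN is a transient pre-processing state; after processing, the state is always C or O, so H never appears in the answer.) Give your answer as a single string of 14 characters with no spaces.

State after each event:
  event#1 t=0s outcome=F: state=CLOSED
  event#2 t=4s outcome=F: state=OPEN
  event#3 t=8s outcome=F: state=OPEN
  event#4 t=10s outcome=F: state=OPEN
  event#5 t=13s outcome=F: state=OPEN
  event#6 t=15s outcome=F: state=OPEN
  event#7 t=19s outcome=S: state=OPEN
  event#8 t=21s outcome=S: state=OPEN
  event#9 t=24s outcome=F: state=OPEN
  event#10 t=28s outcome=S: state=OPEN
  event#11 t=30s outcome=F: state=OPEN
  event#12 t=33s outcome=S: state=CLOSED
  event#13 t=35s outcome=F: state=CLOSED
  event#14 t=39s outcome=S: state=CLOSED

Answer: COOOOOOOOOOCCC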